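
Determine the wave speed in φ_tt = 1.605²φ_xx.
Speed = 1.605. Information travels along characteristics x = x₀ ± 1.605t.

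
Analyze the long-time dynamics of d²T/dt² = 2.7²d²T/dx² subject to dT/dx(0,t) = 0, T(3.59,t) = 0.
Long-time behavior: T oscillates (no decay). Energy is conserved; the solution oscillates indefinitely as standing waves.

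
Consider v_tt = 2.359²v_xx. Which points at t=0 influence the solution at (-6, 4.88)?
Domain of dependence: [-17.51192, 5.51192]. Signals travel at speed 2.359, so data within |x - -6| ≤ 2.359·4.88 = 11.51192 can reach the point.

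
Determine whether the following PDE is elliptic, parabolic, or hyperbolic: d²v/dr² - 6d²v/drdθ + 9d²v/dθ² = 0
Coefficients: A = 1, B = -6, C = 9. B² - 4AC = 0, which is zero, so the equation is parabolic.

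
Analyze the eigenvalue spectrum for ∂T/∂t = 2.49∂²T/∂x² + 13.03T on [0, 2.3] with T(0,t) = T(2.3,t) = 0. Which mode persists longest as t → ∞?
Eigenvalues: λₙ = 2.49n²π²/2.3² - 13.03.
First three modes:
  n=1: λ₁ = 2.49π²/2.3² - 13.03 ≈ -8.384
  n=2: λ₂ = 9.96π²/2.3² - 13.03 ≈ 5.552
  n=3: λ₃ = 22.41π²/2.3² - 13.03 ≈ 28.781
Since 2.49π²/2.3² ≈ 4.646 < 13.03, λ₁ < 0.
The n=1 mode grows fastest (−λₙ is largest for n=1) → dominates.
Asymptotic: T ~ c₁ sin(πx/2.3) e^{8.384t} (exponential growth at rate −λ₁ ≈ 8.384).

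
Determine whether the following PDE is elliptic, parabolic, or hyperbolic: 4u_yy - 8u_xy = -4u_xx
Rewriting in standard form: 4u_xx - 8u_xy + 4u_yy = 0. Coefficients: A = 4, B = -8, C = 4. B² - 4AC = 0, which is zero, so the equation is parabolic.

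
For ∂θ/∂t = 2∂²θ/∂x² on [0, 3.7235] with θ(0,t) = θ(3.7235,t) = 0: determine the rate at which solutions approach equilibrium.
Eigenvalues: λₙ = 2n²π²/3.7235².
First three modes:
  n=1: λ₁ = 2π²/3.7235² ≈ 1.424
  n=2: λ₂ = 8π²/3.7235² ≈ 5.695 (4× faster decay)
  n=3: λ₃ = 18π²/3.7235² ≈ 12.814 (9× faster decay)
As t → ∞, higher modes decay exponentially faster. The n=1 mode dominates: θ ~ c₁ sin(πx/3.7235) e^{-λ₁t}.
Decay rate: λ₁ = 2π²/3.7235² ≈ 1.424.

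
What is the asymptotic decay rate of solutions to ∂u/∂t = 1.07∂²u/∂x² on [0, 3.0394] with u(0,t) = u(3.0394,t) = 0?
Eigenvalues: λₙ = 1.07n²π²/3.0394².
First three modes:
  n=1: λ₁ = 1.07π²/3.0394² ≈ 1.143
  n=2: λ₂ = 4.28π²/3.0394² ≈ 4.573 (4× faster decay)
  n=3: λ₃ = 9.63π²/3.0394² ≈ 10.288 (9× faster decay)
As t → ∞, higher modes decay exponentially faster. The n=1 mode dominates: u ~ c₁ sin(πx/3.0394) e^{-λ₁t}.
Decay rate: λ₁ = 1.07π²/3.0394² ≈ 1.143.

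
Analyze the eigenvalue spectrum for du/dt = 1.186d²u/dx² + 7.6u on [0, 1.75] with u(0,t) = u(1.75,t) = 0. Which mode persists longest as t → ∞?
Eigenvalues: λₙ = 1.186n²π²/1.75² - 7.6.
First three modes:
  n=1: λ₁ = 1.186π²/1.75² - 7.6 ≈ -3.778
  n=2: λ₂ = 4.744π²/1.75² - 7.6 ≈ 7.689
  n=3: λ₃ = 10.674π²/1.75² - 7.6 ≈ 26.799
Since 1.186π²/1.75² ≈ 3.822 < 7.6, λ₁ < 0.
The n=1 mode grows fastest (−λₙ is largest for n=1) → dominates.
Asymptotic: u ~ c₁ sin(πx/1.75) e^{3.778t} (exponential growth at rate −λ₁ ≈ 3.778).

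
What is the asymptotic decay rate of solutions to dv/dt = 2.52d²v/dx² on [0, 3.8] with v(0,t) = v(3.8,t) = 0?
Eigenvalues: λₙ = 2.52n²π²/3.8².
First three modes:
  n=1: λ₁ = 2.52π²/3.8² ≈ 1.722
  n=2: λ₂ = 10.08π²/3.8² ≈ 6.89 (4× faster decay)
  n=3: λ₃ = 22.68π²/3.8² ≈ 15.502 (9× faster decay)
As t → ∞, higher modes decay exponentially faster. The n=1 mode dominates: v ~ c₁ sin(πx/3.8) e^{-λ₁t}.
Decay rate: λ₁ = 2.52π²/3.8² ≈ 1.722.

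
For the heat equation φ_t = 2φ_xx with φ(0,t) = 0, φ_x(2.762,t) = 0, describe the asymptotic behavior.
φ → 0. Heat escapes through the Dirichlet boundary.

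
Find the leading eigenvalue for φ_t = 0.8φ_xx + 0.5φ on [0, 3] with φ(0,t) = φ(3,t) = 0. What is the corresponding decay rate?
Eigenvalues: λₙ = 0.8n²π²/3² - 0.5.
First three modes:
  n=1: λ₁ = 0.8π²/3² - 0.5 ≈ 0.377
  n=2: λ₂ = 3.2π²/3² - 0.5 ≈ 3.009
  n=3: λ₃ = 7.2π²/3² - 0.5 ≈ 7.396
Since 0.8π²/3² ≈ 0.877 > 0.5, all λₙ > 0.
The n=1 mode decays slowest → dominates as t → ∞.
Asymptotic: φ ~ c₁ sin(πx/3) e^{-λ₁t} with decay rate λ₁ ≈ 0.377.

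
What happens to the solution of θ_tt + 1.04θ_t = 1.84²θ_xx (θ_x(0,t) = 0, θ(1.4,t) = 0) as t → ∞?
θ → 0. Damping (γ=1.04) dissipates energy; oscillations decay exponentially.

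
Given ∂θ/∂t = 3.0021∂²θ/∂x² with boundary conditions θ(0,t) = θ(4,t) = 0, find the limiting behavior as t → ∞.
θ → 0. Heat diffuses out through both boundaries.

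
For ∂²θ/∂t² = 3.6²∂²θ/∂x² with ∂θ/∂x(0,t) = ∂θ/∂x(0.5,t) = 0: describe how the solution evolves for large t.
θ oscillates about a mean that drifts linearly in t (generically unbounded; no decay). There is no damping, so the nonconstant modes persist as standing waves (energy conserved, no decay). But with Neumann conditions at both ends the constant mode has eigenvalue 0: the spatial mean M(t) of θ satisfies M'' = 0, so M(t) = M(0) + M'(0)·t. Unless the initial velocity has zero mean (∫θ_t(x,0)dx = 0), the solution grows linearly in t (unbounded, though not exponentially); if it does have zero mean, the solution stays bounded and simply oscillates.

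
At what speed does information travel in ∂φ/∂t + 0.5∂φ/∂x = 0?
Speed = 0.5. Information travels along x - 0.5t = const (rightward).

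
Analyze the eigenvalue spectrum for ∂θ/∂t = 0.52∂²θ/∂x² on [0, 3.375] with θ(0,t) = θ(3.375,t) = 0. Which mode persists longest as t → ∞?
Eigenvalues: λₙ = 0.52n²π²/3.375².
First three modes:
  n=1: λ₁ = 0.52π²/3.375² ≈ 0.451
  n=2: λ₂ = 2.08π²/3.375² ≈ 1.802 (4× faster decay)
  n=3: λ₃ = 4.68π²/3.375² ≈ 4.055 (9× faster decay)
As t → ∞, higher modes decay exponentially faster. The n=1 mode dominates: θ ~ c₁ sin(πx/3.375) e^{-λ₁t}.
Decay rate: λ₁ = 0.52π²/3.375² ≈ 0.451.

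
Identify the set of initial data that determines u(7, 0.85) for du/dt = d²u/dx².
The entire real line. The heat equation has infinite propagation speed: any initial disturbance instantly affects all points (though exponentially small far away).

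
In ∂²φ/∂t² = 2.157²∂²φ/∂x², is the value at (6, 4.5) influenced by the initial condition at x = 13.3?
Yes. The domain of dependence is [-3.7065, 15.7065], and 13.3 ∈ [-3.7065, 15.7065].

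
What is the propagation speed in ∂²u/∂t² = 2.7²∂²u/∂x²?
Speed = 2.7. Information travels along characteristics x = x₀ ± 2.7t.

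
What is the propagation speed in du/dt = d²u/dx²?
Infinite. The heat equation is parabolic, not hyperbolic, so disturbances propagate instantly.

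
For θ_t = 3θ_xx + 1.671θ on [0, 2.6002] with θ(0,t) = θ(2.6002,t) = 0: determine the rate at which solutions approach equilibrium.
Eigenvalues: λₙ = 3n²π²/2.6002² - 1.671.
First three modes:
  n=1: λ₁ = 3π²/2.6002² - 1.671 ≈ 2.708
  n=2: λ₂ = 12π²/2.6002² - 1.671 ≈ 15.846
  n=3: λ₃ = 27π²/2.6002² - 1.671 ≈ 37.743
Since 3π²/2.6002² ≈ 4.379 > 1.671, all λₙ > 0.
The n=1 mode decays slowest → dominates as t → ∞.
Asymptotic: θ ~ c₁ sin(πx/2.6002) e^{-λ₁t} with decay rate λ₁ ≈ 2.708.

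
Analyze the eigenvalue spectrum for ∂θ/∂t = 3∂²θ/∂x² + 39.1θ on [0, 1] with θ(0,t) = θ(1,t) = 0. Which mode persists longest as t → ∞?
Eigenvalues: λₙ = 3n²π²/1² - 39.1.
First three modes:
  n=1: λ₁ = 3π² - 39.1 ≈ -9.491
  n=2: λ₂ = 12π² - 39.1 ≈ 79.335
  n=3: λ₃ = 27π² - 39.1 ≈ 227.379
Since 3π² ≈ 29.609 < 39.1, λ₁ < 0.
The n=1 mode grows fastest (−λₙ is largest for n=1) → dominates.
Asymptotic: θ ~ c₁ sin(πx/1) e^{9.491t} (exponential growth at rate −λ₁ ≈ 9.491).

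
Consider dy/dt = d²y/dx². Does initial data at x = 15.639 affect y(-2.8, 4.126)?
Yes, for any finite x. The heat equation has infinite propagation speed, so all initial data affects all points at any t > 0.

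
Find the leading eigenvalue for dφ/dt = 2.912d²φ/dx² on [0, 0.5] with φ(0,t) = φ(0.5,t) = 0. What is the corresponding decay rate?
Eigenvalues: λₙ = 2.912n²π²/0.5².
First three modes:
  n=1: λ₁ = 2.912π²/0.5² ≈ 114.961
  n=2: λ₂ = 11.648π²/0.5² ≈ 459.845 (4× faster decay)
  n=3: λ₃ = 26.208π²/0.5² ≈ 1034.65 (9× faster decay)
As t → ∞, higher modes decay exponentially faster. The n=1 mode dominates: φ ~ c₁ sin(πx/0.5) e^{-λ₁t}.
Decay rate: λ₁ = 2.912π²/0.5² ≈ 114.961.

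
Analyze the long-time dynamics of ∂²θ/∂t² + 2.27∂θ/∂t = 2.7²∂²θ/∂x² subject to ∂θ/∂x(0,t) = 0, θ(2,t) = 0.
Long-time behavior: θ → 0. Damping (γ=2.27) dissipates energy; oscillations decay exponentially.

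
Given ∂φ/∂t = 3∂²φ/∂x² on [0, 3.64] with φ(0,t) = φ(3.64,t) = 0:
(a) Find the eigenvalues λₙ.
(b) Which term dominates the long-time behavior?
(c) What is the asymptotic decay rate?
Eigenvalues: λₙ = 3n²π²/3.64².
First three modes:
  n=1: λ₁ = 3π²/3.64² ≈ 2.235
  n=2: λ₂ = 12π²/3.64² ≈ 8.939 (4× faster decay)
  n=3: λ₃ = 27π²/3.64² ≈ 20.112 (9× faster decay)
As t → ∞, higher modes decay exponentially faster. The n=1 mode dominates: φ ~ c₁ sin(πx/3.64) e^{-λ₁t}.
Decay rate: λ₁ = 3π²/3.64² ≈ 2.235.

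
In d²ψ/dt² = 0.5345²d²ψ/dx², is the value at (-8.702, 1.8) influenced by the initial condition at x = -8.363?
Yes. The domain of dependence is [-9.6641, -7.7399], and -8.363 ∈ [-9.6641, -7.7399].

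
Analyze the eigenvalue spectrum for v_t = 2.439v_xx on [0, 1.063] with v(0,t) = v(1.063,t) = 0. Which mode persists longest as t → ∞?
Eigenvalues: λₙ = 2.439n²π²/1.063².
First three modes:
  n=1: λ₁ = 2.439π²/1.063² ≈ 21.303
  n=2: λ₂ = 9.756π²/1.063² ≈ 85.213 (4× faster decay)
  n=3: λ₃ = 21.951π²/1.063² ≈ 191.729 (9× faster decay)
As t → ∞, higher modes decay exponentially faster. The n=1 mode dominates: v ~ c₁ sin(πx/1.063) e^{-λ₁t}.
Decay rate: λ₁ = 2.439π²/1.063² ≈ 21.303.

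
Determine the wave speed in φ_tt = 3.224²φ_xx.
Speed = 3.224. Information travels along characteristics x = x₀ ± 3.224t.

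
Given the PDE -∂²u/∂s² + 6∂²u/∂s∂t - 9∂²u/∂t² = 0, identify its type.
The second-order coefficients are A = -1, B = 6, C = -9. Since B² - 4AC = 0 = 0, this is a parabolic PDE.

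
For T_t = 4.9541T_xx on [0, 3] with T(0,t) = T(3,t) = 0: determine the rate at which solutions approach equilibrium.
Eigenvalues: λₙ = 4.9541n²π²/3².
First three modes:
  n=1: λ₁ = 4.9541π²/3² ≈ 5.433
  n=2: λ₂ = 19.8164π²/3² ≈ 21.731 (4× faster decay)
  n=3: λ₃ = 44.5869π²/3² ≈ 48.895 (9× faster decay)
As t → ∞, higher modes decay exponentially faster. The n=1 mode dominates: T ~ c₁ sin(πx/3) e^{-λ₁t}.
Decay rate: λ₁ = 4.9541π²/3² ≈ 5.433.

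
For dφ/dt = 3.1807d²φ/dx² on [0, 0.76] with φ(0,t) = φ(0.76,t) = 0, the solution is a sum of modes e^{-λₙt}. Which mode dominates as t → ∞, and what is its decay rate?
Eigenvalues: λₙ = 3.1807n²π²/0.76².
First three modes:
  n=1: λ₁ = 3.1807π²/0.76² ≈ 54.349
  n=2: λ₂ = 12.7228π²/0.76² ≈ 217.398 (4× faster decay)
  n=3: λ₃ = 28.6263π²/0.76² ≈ 489.145 (9× faster decay)
As t → ∞, higher modes decay exponentially faster. The n=1 mode dominates: φ ~ c₁ sin(πx/0.76) e^{-λ₁t}.
Decay rate: λ₁ = 3.1807π²/0.76² ≈ 54.349.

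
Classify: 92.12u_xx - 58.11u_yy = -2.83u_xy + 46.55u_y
Rewriting in standard form: 92.12u_xx + 2.83u_xy - 58.11u_yy - 46.55u_y = 0. Hyperbolic (discriminant = 21420.3817).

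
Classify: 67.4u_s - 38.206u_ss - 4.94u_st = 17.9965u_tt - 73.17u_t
Rewriting in standard form: -38.206u_ss - 4.94u_st - 17.9965u_tt + 67.4u_s + 73.17u_t = 0. Elliptic (discriminant = -2725.893516).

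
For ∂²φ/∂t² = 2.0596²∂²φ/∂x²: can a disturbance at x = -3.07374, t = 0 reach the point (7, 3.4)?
No. The domain of dependence is [-0.00264, 14.00264], and -3.07374 is outside this interval.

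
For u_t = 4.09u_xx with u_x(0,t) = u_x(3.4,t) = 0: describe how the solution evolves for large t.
u → constant (steady state). Heat is conserved (no flux at boundaries); solution approaches the spatial average.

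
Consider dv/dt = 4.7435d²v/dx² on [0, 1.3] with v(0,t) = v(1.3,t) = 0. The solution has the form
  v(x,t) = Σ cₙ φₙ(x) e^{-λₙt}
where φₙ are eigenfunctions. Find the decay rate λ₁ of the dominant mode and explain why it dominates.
Eigenvalues: λₙ = 4.7435n²π²/1.3².
First three modes:
  n=1: λ₁ = 4.7435π²/1.3² ≈ 27.702
  n=2: λ₂ = 18.974π²/1.3² ≈ 110.808 (4× faster decay)
  n=3: λ₃ = 42.6915π²/1.3² ≈ 249.318 (9× faster decay)
As t → ∞, higher modes decay exponentially faster. The n=1 mode dominates: v ~ c₁ sin(πx/1.3) e^{-λ₁t}.
Decay rate: λ₁ = 4.7435π²/1.3² ≈ 27.702.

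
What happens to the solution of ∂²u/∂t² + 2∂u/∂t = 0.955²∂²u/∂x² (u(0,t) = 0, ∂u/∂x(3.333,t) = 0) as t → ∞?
u → 0. Damping (γ=2) dissipates energy; oscillations decay exponentially.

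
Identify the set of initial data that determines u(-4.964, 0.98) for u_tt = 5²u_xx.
Domain of dependence: [-9.864, -0.064]. Signals travel at speed 5, so data within |x - -4.964| ≤ 5·0.98 = 4.9 can reach the point.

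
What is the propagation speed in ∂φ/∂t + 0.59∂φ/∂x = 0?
Speed = 0.59. Information travels along x - 0.59t = const (rightward).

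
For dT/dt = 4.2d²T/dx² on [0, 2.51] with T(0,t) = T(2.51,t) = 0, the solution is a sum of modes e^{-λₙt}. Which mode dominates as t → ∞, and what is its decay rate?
Eigenvalues: λₙ = 4.2n²π²/2.51².
First three modes:
  n=1: λ₁ = 4.2π²/2.51² ≈ 6.58
  n=2: λ₂ = 16.8π²/2.51² ≈ 26.319 (4× faster decay)
  n=3: λ₃ = 37.8π²/2.51² ≈ 59.217 (9× faster decay)
As t → ∞, higher modes decay exponentially faster. The n=1 mode dominates: T ~ c₁ sin(πx/2.51) e^{-λ₁t}.
Decay rate: λ₁ = 4.2π²/2.51² ≈ 6.58.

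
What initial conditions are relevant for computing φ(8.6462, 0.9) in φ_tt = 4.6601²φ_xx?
Domain of dependence: [4.45211, 12.84029]. Signals travel at speed 4.6601, so data within |x - 8.6462| ≤ 4.6601·0.9 = 4.19409 can reach the point.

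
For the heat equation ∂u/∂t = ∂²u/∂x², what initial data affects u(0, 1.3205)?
The entire real line. The heat equation has infinite propagation speed: any initial disturbance instantly affects all points (though exponentially small far away).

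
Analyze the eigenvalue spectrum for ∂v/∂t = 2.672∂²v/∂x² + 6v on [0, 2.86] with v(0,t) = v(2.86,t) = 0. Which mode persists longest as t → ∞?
Eigenvalues: λₙ = 2.672n²π²/2.86² - 6.
First three modes:
  n=1: λ₁ = 2.672π²/2.86² - 6 ≈ -2.776
  n=2: λ₂ = 10.688π²/2.86² - 6 ≈ 6.896
  n=3: λ₃ = 24.048π²/2.86² - 6 ≈ 23.017
Since 2.672π²/2.86² ≈ 3.224 < 6, λ₁ < 0.
The n=1 mode grows fastest (−λₙ is largest for n=1) → dominates.
Asymptotic: v ~ c₁ sin(πx/2.86) e^{2.776t} (exponential growth at rate −λ₁ ≈ 2.776).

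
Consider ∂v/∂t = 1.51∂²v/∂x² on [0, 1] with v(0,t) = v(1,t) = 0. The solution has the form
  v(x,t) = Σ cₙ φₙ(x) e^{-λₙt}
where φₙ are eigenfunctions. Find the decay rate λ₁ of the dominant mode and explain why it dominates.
Eigenvalues: λₙ = 1.51n²π².
First three modes:
  n=1: λ₁ = 1.51π² ≈ 14.903
  n=2: λ₂ = 6.04π² ≈ 59.612 (4× faster decay)
  n=3: λ₃ = 13.59π² ≈ 134.128 (9× faster decay)
As t → ∞, higher modes decay exponentially faster. The n=1 mode dominates: v ~ c₁ sin(πx) e^{-λ₁t}.
Decay rate: λ₁ = 1.51π² ≈ 14.903.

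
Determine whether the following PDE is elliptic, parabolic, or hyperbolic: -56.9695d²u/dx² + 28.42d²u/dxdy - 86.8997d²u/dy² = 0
Coefficients: A = -56.9695, B = 28.42, C = -86.8997. B² - 4AC = -18994.8334366, which is negative, so the equation is elliptic.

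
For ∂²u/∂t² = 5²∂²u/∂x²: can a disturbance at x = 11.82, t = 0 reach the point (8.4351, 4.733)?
Yes. The domain of dependence is [-15.2299, 32.1001], and 11.82 ∈ [-15.2299, 32.1001].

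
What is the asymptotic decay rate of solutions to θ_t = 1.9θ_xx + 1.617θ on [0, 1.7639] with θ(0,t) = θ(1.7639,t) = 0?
Eigenvalues: λₙ = 1.9n²π²/1.7639² - 1.617.
First three modes:
  n=1: λ₁ = 1.9π²/1.7639² - 1.617 ≈ 4.41
  n=2: λ₂ = 7.6π²/1.7639² - 1.617 ≈ 22.491
  n=3: λ₃ = 17.1π²/1.7639² - 1.617 ≈ 52.627
Since 1.9π²/1.7639² ≈ 6.027 > 1.617, all λₙ > 0.
The n=1 mode decays slowest → dominates as t → ∞.
Asymptotic: θ ~ c₁ sin(πx/1.7639) e^{-λ₁t} with decay rate λ₁ ≈ 4.41.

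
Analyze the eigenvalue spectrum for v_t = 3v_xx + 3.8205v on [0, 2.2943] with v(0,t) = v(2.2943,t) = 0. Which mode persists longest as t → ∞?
Eigenvalues: λₙ = 3n²π²/2.2943² - 3.8205.
First three modes:
  n=1: λ₁ = 3π²/2.2943² - 3.8205 ≈ 1.804
  n=2: λ₂ = 12π²/2.2943² - 3.8205 ≈ 18.679
  n=3: λ₃ = 27π²/2.2943² - 3.8205 ≈ 46.804
Since 3π²/2.2943² ≈ 5.625 > 3.8205, all λₙ > 0.
The n=1 mode decays slowest → dominates as t → ∞.
Asymptotic: v ~ c₁ sin(πx/2.2943) e^{-λ₁t} with decay rate λ₁ ≈ 1.804.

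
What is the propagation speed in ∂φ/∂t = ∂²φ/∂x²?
Infinite. The heat equation is parabolic, not hyperbolic, so disturbances propagate instantly.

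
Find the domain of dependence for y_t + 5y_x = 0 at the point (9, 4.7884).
A single point: x = -14.942. The characteristic through (9, 4.7884) is x - 5t = const, so x = 9 - 5·4.7884 = -14.942.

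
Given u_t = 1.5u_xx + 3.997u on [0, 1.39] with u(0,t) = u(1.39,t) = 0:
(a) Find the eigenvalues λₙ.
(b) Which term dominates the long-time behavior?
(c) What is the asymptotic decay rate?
Eigenvalues: λₙ = 1.5n²π²/1.39² - 3.997.
First three modes:
  n=1: λ₁ = 1.5π²/1.39² - 3.997 ≈ 3.665
  n=2: λ₂ = 6π²/1.39² - 3.997 ≈ 26.652
  n=3: λ₃ = 13.5π²/1.39² - 3.997 ≈ 64.964
Since 1.5π²/1.39² ≈ 7.662 > 3.997, all λₙ > 0.
The n=1 mode decays slowest → dominates as t → ∞.
Asymptotic: u ~ c₁ sin(πx/1.39) e^{-λ₁t} with decay rate λ₁ ≈ 3.665.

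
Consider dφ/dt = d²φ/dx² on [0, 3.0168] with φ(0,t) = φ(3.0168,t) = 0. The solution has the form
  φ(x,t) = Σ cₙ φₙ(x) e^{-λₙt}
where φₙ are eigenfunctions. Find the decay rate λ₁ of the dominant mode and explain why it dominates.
Eigenvalues: λₙ = n²π²/3.0168².
First three modes:
  n=1: λ₁ = π²/3.0168² ≈ 1.084
  n=2: λ₂ = 4π²/3.0168² ≈ 4.338 (4× faster decay)
  n=3: λ₃ = 9π²/3.0168² ≈ 9.76 (9× faster decay)
As t → ∞, higher modes decay exponentially faster. The n=1 mode dominates: φ ~ c₁ sin(πx/3.0168) e^{-λ₁t}.
Decay rate: λ₁ = π²/3.0168² ≈ 1.084.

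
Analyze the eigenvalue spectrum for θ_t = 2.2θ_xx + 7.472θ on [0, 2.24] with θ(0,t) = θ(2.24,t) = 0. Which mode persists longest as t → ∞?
Eigenvalues: λₙ = 2.2n²π²/2.24² - 7.472.
First three modes:
  n=1: λ₁ = 2.2π²/2.24² - 7.472 ≈ -3.145
  n=2: λ₂ = 8.8π²/2.24² - 7.472 ≈ 9.838
  n=3: λ₃ = 19.8π²/2.24² - 7.472 ≈ 31.475
Since 2.2π²/2.24² ≈ 4.327 < 7.472, λ₁ < 0.
The n=1 mode grows fastest (−λₙ is largest for n=1) → dominates.
Asymptotic: θ ~ c₁ sin(πx/2.24) e^{3.145t} (exponential growth at rate −λ₁ ≈ 3.145).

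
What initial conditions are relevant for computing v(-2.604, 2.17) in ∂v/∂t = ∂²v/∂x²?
The entire real line. The heat equation has infinite propagation speed: any initial disturbance instantly affects all points (though exponentially small far away).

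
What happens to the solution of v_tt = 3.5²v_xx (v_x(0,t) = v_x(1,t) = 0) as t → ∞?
v oscillates about a mean that drifts linearly in t (generically unbounded; no decay). There is no damping, so the nonconstant modes persist as standing waves (energy conserved, no decay). But with Neumann conditions at both ends the constant mode has eigenvalue 0: the spatial mean M(t) of v satisfies M'' = 0, so M(t) = M(0) + M'(0)·t. Unless the initial velocity has zero mean (∫v_t(x,0)dx = 0), the solution grows linearly in t (unbounded, though not exponentially); if it does have zero mean, the solution stays bounded and simply oscillates.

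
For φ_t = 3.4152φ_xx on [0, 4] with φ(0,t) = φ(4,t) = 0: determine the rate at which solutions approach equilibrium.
Eigenvalues: λₙ = 3.4152n²π²/4².
First three modes:
  n=1: λ₁ = 3.4152π²/4² ≈ 2.107
  n=2: λ₂ = 13.6608π²/4² ≈ 8.427 (4× faster decay)
  n=3: λ₃ = 30.7368π²/4² ≈ 18.96 (9× faster decay)
As t → ∞, higher modes decay exponentially faster. The n=1 mode dominates: φ ~ c₁ sin(πx/4) e^{-λ₁t}.
Decay rate: λ₁ = 3.4152π²/4² ≈ 2.107.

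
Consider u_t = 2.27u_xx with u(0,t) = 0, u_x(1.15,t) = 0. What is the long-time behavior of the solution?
As t → ∞, u → 0. Heat escapes through the Dirichlet boundary.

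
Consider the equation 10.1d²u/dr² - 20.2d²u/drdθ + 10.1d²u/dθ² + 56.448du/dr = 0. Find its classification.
Parabolic. (A = 10.1, B = -20.2, C = 10.1 gives B² - 4AC = 0.)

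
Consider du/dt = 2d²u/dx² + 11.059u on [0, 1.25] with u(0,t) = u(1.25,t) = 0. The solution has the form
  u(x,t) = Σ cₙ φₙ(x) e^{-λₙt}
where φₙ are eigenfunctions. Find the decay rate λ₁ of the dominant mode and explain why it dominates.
Eigenvalues: λₙ = 2n²π²/1.25² - 11.059.
First three modes:
  n=1: λ₁ = 2π²/1.25² - 11.059 ≈ 1.574
  n=2: λ₂ = 8π²/1.25² - 11.059 ≈ 39.473
  n=3: λ₃ = 18π²/1.25² - 11.059 ≈ 102.639
Since 2π²/1.25² ≈ 12.633 > 11.059, all λₙ > 0.
The n=1 mode decays slowest → dominates as t → ∞.
Asymptotic: u ~ c₁ sin(πx/1.25) e^{-λ₁t} with decay rate λ₁ ≈ 1.574.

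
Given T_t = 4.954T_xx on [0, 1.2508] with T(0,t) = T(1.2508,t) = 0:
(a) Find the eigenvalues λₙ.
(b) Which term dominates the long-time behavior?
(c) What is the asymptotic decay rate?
Eigenvalues: λₙ = 4.954n²π²/1.2508².
First three modes:
  n=1: λ₁ = 4.954π²/1.2508² ≈ 31.252
  n=2: λ₂ = 19.816π²/1.2508² ≈ 125.009 (4× faster decay)
  n=3: λ₃ = 44.586π²/1.2508² ≈ 281.269 (9× faster decay)
As t → ∞, higher modes decay exponentially faster. The n=1 mode dominates: T ~ c₁ sin(πx/1.2508) e^{-λ₁t}.
Decay rate: λ₁ = 4.954π²/1.2508² ≈ 31.252.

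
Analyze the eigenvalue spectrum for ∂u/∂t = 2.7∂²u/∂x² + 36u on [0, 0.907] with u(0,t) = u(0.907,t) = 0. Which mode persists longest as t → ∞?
Eigenvalues: λₙ = 2.7n²π²/0.907² - 36.
First three modes:
  n=1: λ₁ = 2.7π²/0.907² - 36 ≈ -3.607
  n=2: λ₂ = 10.8π²/0.907² - 36 ≈ 93.571
  n=3: λ₃ = 24.3π²/0.907² - 36 ≈ 255.535
Since 2.7π²/0.907² ≈ 32.393 < 36, λ₁ < 0.
The n=1 mode grows fastest (−λₙ is largest for n=1) → dominates.
Asymptotic: u ~ c₁ sin(πx/0.907) e^{3.607t} (exponential growth at rate −λ₁ ≈ 3.607).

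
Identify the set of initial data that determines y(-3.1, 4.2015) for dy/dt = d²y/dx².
The entire real line. The heat equation has infinite propagation speed: any initial disturbance instantly affects all points (though exponentially small far away).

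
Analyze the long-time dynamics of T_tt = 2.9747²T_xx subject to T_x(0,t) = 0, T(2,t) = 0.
Long-time behavior: T oscillates (no decay). Energy is conserved; the solution oscillates indefinitely as standing waves.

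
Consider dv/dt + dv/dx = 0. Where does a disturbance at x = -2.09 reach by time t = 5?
At x = 2.91. The characteristic carries data from (-2.09, 0) to (2.91, 5).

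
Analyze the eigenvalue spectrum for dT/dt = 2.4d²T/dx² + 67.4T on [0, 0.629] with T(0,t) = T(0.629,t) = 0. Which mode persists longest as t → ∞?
Eigenvalues: λₙ = 2.4n²π²/0.629² - 67.4.
First three modes:
  n=1: λ₁ = 2.4π²/0.629² - 67.4 ≈ -7.53
  n=2: λ₂ = 9.6π²/0.629² - 67.4 ≈ 172.08
  n=3: λ₃ = 21.6π²/0.629² - 67.4 ≈ 471.431
Since 2.4π²/0.629² ≈ 59.87 < 67.4, λ₁ < 0.
The n=1 mode grows fastest (−λₙ is largest for n=1) → dominates.
Asymptotic: T ~ c₁ sin(πx/0.629) e^{7.53t} (exponential growth at rate −λ₁ ≈ 7.53).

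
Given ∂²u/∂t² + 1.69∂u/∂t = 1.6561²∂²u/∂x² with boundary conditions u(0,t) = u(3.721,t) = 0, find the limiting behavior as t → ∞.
u → 0. Damping (γ=1.69) dissipates energy; oscillations decay exponentially.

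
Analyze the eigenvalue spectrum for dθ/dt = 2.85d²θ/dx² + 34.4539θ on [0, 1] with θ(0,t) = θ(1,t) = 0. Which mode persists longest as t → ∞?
Eigenvalues: λₙ = 2.85n²π²/1² - 34.4539.
First three modes:
  n=1: λ₁ = 2.85π² - 34.4539 ≈ -6.326
  n=2: λ₂ = 11.4π² - 34.4539 ≈ 78.06
  n=3: λ₃ = 25.65π² - 34.4539 ≈ 218.701
Since 2.85π² ≈ 28.128 < 34.4539, λ₁ < 0.
The n=1 mode grows fastest (−λₙ is largest for n=1) → dominates.
Asymptotic: θ ~ c₁ sin(πx/1) e^{6.326t} (exponential growth at rate −λ₁ ≈ 6.326).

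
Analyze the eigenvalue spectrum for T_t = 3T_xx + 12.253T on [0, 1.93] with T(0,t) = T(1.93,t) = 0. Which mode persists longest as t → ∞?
Eigenvalues: λₙ = 3n²π²/1.93² - 12.253.
First three modes:
  n=1: λ₁ = 3π²/1.93² - 12.253 ≈ -4.304
  n=2: λ₂ = 12π²/1.93² - 12.253 ≈ 19.543
  n=3: λ₃ = 27π²/1.93² - 12.253 ≈ 59.287
Since 3π²/1.93² ≈ 7.949 < 12.253, λ₁ < 0.
The n=1 mode grows fastest (−λₙ is largest for n=1) → dominates.
Asymptotic: T ~ c₁ sin(πx/1.93) e^{4.304t} (exponential growth at rate −λ₁ ≈ 4.304).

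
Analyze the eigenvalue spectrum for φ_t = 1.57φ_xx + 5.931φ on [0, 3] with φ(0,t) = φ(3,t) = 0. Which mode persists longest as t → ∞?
Eigenvalues: λₙ = 1.57n²π²/3² - 5.931.
First three modes:
  n=1: λ₁ = 1.57π²/3² - 5.931 ≈ -4.209
  n=2: λ₂ = 6.28π²/3² - 5.931 ≈ 0.956
  n=3: λ₃ = 14.13π²/3² - 5.931 ≈ 9.564
Since 1.57π²/3² ≈ 1.722 < 5.931, λ₁ < 0.
The n=1 mode grows fastest (−λₙ is largest for n=1) → dominates.
Asymptotic: φ ~ c₁ sin(πx/3) e^{4.209t} (exponential growth at rate −λ₁ ≈ 4.209).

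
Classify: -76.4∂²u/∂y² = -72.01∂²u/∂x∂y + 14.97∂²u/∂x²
Rewriting in standard form: -14.97∂²u/∂x² + 72.01∂²u/∂x∂y - 76.4∂²u/∂y² = 0. Hyperbolic (discriminant = 610.6081).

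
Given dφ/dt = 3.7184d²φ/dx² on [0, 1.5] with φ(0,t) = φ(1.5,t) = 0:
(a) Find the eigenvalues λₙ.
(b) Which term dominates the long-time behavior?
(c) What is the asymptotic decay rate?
Eigenvalues: λₙ = 3.7184n²π²/1.5².
First three modes:
  n=1: λ₁ = 3.7184π²/1.5² ≈ 16.311
  n=2: λ₂ = 14.8736π²/1.5² ≈ 65.243 (4× faster decay)
  n=3: λ₃ = 33.4656π²/1.5² ≈ 146.797 (9× faster decay)
As t → ∞, higher modes decay exponentially faster. The n=1 mode dominates: φ ~ c₁ sin(πx/1.5) e^{-λ₁t}.
Decay rate: λ₁ = 3.7184π²/1.5² ≈ 16.311.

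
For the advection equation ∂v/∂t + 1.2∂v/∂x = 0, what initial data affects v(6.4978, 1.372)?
A single point: x = 4.8514. The characteristic through (6.4978, 1.372) is x - 1.2t = const, so x = 6.4978 - 1.2·1.372 = 4.8514.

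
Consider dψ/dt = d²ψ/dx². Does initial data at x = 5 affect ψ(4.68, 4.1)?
Yes, for any finite x. The heat equation has infinite propagation speed, so all initial data affects all points at any t > 0.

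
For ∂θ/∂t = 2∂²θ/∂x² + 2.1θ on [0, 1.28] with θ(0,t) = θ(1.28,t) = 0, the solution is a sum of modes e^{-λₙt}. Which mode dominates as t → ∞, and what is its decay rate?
Eigenvalues: λₙ = 2n²π²/1.28² - 2.1.
First three modes:
  n=1: λ₁ = 2π²/1.28² - 2.1 ≈ 9.948
  n=2: λ₂ = 8π²/1.28² - 2.1 ≈ 46.091
  n=3: λ₃ = 18π²/1.28² - 2.1 ≈ 106.331
Since 2π²/1.28² ≈ 12.048 > 2.1, all λₙ > 0.
The n=1 mode decays slowest → dominates as t → ∞.
Asymptotic: θ ~ c₁ sin(πx/1.28) e^{-λ₁t} with decay rate λ₁ ≈ 9.948.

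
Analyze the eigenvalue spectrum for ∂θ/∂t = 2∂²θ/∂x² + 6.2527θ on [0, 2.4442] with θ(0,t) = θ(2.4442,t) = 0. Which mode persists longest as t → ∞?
Eigenvalues: λₙ = 2n²π²/2.4442² - 6.2527.
First three modes:
  n=1: λ₁ = 2π²/2.4442² - 6.2527 ≈ -2.949
  n=2: λ₂ = 8π²/2.4442² - 6.2527 ≈ 6.964
  n=3: λ₃ = 18π²/2.4442² - 6.2527 ≈ 23.484
Since 2π²/2.4442² ≈ 3.304 < 6.2527, λ₁ < 0.
The n=1 mode grows fastest (−λₙ is largest for n=1) → dominates.
Asymptotic: θ ~ c₁ sin(πx/2.4442) e^{2.949t} (exponential growth at rate −λ₁ ≈ 2.949).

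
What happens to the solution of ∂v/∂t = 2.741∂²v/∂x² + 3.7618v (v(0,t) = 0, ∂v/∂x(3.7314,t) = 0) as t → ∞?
v grows unboundedly. Reaction dominates diffusion (r=3.7618 > κπ²/(4L²)≈0.49); solution grows exponentially.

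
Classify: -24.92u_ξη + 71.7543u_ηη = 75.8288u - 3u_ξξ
Rewriting in standard form: 3u_ξξ - 24.92u_ξη + 71.7543u_ηη - 75.8288u = 0. Elliptic (discriminant = -240.0452).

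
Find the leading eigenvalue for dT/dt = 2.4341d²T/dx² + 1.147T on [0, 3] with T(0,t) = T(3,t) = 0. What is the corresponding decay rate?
Eigenvalues: λₙ = 2.4341n²π²/3² - 1.147.
First three modes:
  n=1: λ₁ = 2.4341π²/3² - 1.147 ≈ 1.522
  n=2: λ₂ = 9.7364π²/3² - 1.147 ≈ 9.53
  n=3: λ₃ = 21.9069π²/3² - 1.147 ≈ 22.877
Since 2.4341π²/3² ≈ 2.669 > 1.147, all λₙ > 0.
The n=1 mode decays slowest → dominates as t → ∞.
Asymptotic: T ~ c₁ sin(πx/3) e^{-λ₁t} with decay rate λ₁ ≈ 1.522.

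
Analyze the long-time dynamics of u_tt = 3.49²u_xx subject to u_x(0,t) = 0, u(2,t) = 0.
Long-time behavior: u oscillates (no decay). Energy is conserved; the solution oscillates indefinitely as standing waves.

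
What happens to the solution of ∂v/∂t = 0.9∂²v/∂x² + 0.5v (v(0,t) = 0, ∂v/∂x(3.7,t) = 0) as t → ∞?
v grows unboundedly. Reaction dominates diffusion (r=0.5 > κπ²/(4L²)≈0.16); solution grows exponentially.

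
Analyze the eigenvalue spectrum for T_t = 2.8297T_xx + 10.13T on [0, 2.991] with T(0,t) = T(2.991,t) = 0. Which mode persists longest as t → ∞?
Eigenvalues: λₙ = 2.8297n²π²/2.991² - 10.13.
First three modes:
  n=1: λ₁ = 2.8297π²/2.991² - 10.13 ≈ -7.008
  n=2: λ₂ = 11.3188π²/2.991² - 10.13 ≈ 2.357
  n=3: λ₃ = 25.4673π²/2.991² - 10.13 ≈ 17.966
Since 2.8297π²/2.991² ≈ 3.122 < 10.13, λ₁ < 0.
The n=1 mode grows fastest (−λₙ is largest for n=1) → dominates.
Asymptotic: T ~ c₁ sin(πx/2.991) e^{7.008t} (exponential growth at rate −λ₁ ≈ 7.008).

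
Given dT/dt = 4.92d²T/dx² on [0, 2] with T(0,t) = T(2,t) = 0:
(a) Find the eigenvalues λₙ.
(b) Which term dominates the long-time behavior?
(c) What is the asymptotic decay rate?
Eigenvalues: λₙ = 4.92n²π²/2².
First three modes:
  n=1: λ₁ = 4.92π²/2² ≈ 12.14
  n=2: λ₂ = 19.68π²/2² ≈ 48.558 (4× faster decay)
  n=3: λ₃ = 44.28π²/2² ≈ 109.257 (9× faster decay)
As t → ∞, higher modes decay exponentially faster. The n=1 mode dominates: T ~ c₁ sin(πx/2) e^{-λ₁t}.
Decay rate: λ₁ = 4.92π²/2² ≈ 12.14.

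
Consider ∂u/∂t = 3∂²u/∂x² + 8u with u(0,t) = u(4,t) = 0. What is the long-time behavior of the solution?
As t → ∞, u grows unboundedly. Reaction dominates diffusion (r=8 > κπ²/L²≈1.85); solution grows exponentially.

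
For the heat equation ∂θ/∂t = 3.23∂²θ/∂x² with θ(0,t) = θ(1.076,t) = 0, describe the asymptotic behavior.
θ → 0. Heat diffuses out through both boundaries.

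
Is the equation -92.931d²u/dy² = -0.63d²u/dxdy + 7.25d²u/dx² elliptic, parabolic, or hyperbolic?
Rewriting in standard form: -7.25d²u/dx² + 0.63d²u/dxdy - 92.931d²u/dy² = 0. Computing B² - 4AC with A = -7.25, B = 0.63, C = -92.931: discriminant = -2694.6021 (negative). Answer: elliptic.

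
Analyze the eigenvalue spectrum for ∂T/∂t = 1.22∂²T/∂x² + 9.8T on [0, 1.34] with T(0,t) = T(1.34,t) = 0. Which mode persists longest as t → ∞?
Eigenvalues: λₙ = 1.22n²π²/1.34² - 9.8.
First three modes:
  n=1: λ₁ = 1.22π²/1.34² - 9.8 ≈ -3.094
  n=2: λ₂ = 4.88π²/1.34² - 9.8 ≈ 17.023
  n=3: λ₃ = 10.98π²/1.34² - 9.8 ≈ 50.552
Since 1.22π²/1.34² ≈ 6.706 < 9.8, λ₁ < 0.
The n=1 mode grows fastest (−λₙ is largest for n=1) → dominates.
Asymptotic: T ~ c₁ sin(πx/1.34) e^{3.094t} (exponential growth at rate −λ₁ ≈ 3.094).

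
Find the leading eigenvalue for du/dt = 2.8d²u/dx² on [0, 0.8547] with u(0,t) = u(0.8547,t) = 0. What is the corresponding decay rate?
Eigenvalues: λₙ = 2.8n²π²/0.8547².
First three modes:
  n=1: λ₁ = 2.8π²/0.8547² ≈ 37.829
  n=2: λ₂ = 11.2π²/0.8547² ≈ 151.318 (4× faster decay)
  n=3: λ₃ = 25.2π²/0.8547² ≈ 340.465 (9× faster decay)
As t → ∞, higher modes decay exponentially faster. The n=1 mode dominates: u ~ c₁ sin(πx/0.8547) e^{-λ₁t}.
Decay rate: λ₁ = 2.8π²/0.8547² ≈ 37.829.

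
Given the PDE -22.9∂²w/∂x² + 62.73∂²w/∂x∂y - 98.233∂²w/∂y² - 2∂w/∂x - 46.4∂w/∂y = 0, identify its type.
The second-order coefficients are A = -22.9, B = 62.73, C = -98.233. Since B² - 4AC = -5063.0899 < 0, this is an elliptic PDE.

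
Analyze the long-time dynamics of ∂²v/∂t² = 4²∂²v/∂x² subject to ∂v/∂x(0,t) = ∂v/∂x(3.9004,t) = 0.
Long-time behavior: v oscillates about a mean that drifts linearly in t (generically unbounded; no decay). There is no damping, so the nonconstant modes persist as standing waves (energy conserved, no decay). But with Neumann conditions at both ends the constant mode has eigenvalue 0: the spatial mean M(t) of v satisfies M'' = 0, so M(t) = M(0) + M'(0)·t. Unless the initial velocity has zero mean (∫v_t(x,0)dx = 0), the solution grows linearly in t (unbounded, though not exponentially); if it does have zero mean, the solution stays bounded and simply oscillates.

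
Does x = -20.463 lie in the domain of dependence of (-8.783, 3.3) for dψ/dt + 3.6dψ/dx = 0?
No. Only data at x = -20.663 affects (-8.783, 3.3). Advection has one-way propagation along characteristics.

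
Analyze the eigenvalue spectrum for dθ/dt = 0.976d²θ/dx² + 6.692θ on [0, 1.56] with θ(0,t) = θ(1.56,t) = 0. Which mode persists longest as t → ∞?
Eigenvalues: λₙ = 0.976n²π²/1.56² - 6.692.
First three modes:
  n=1: λ₁ = 0.976π²/1.56² - 6.692 ≈ -2.734
  n=2: λ₂ = 3.904π²/1.56² - 6.692 ≈ 9.141
  n=3: λ₃ = 8.784π²/1.56² - 6.692 ≈ 28.932
Since 0.976π²/1.56² ≈ 3.958 < 6.692, λ₁ < 0.
The n=1 mode grows fastest (−λₙ is largest for n=1) → dominates.
Asymptotic: θ ~ c₁ sin(πx/1.56) e^{2.734t} (exponential growth at rate −λ₁ ≈ 2.734).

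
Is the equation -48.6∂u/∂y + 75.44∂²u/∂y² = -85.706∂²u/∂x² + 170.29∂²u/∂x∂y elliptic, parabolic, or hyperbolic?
Rewriting in standard form: 85.706∂²u/∂x² - 170.29∂²u/∂x∂y + 75.44∂²u/∂y² - 48.6∂u/∂y = 0. Computing B² - 4AC with A = 85.706, B = -170.29, C = 75.44: discriminant = 3136.04154 (positive). Answer: hyperbolic.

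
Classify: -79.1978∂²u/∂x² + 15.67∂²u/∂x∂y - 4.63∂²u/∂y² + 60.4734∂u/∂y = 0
Elliptic (discriminant = -1221.194356).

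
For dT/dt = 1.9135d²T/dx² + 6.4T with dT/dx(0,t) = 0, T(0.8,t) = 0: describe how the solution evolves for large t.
T → 0. Diffusion dominates reaction (r=6.4 < κπ²/(4L²)≈7.38); solution decays.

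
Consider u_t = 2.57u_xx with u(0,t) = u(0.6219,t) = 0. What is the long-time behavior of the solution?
As t → ∞, u → 0. Heat diffuses out through both boundaries.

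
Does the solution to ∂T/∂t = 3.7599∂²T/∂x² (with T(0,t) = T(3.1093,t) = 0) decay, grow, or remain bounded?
T → 0. Heat diffuses out through both boundaries.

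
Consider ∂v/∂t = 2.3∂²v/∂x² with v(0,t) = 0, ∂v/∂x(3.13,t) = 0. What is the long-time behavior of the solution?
As t → ∞, v → 0. Heat escapes through the Dirichlet boundary.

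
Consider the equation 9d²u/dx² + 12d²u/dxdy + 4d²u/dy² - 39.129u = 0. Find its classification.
Parabolic. (A = 9, B = 12, C = 4 gives B² - 4AC = 0.)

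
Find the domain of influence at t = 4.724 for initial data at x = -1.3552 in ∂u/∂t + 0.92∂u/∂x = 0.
At x = 2.99088. The characteristic carries data from (-1.3552, 0) to (2.99088, 4.724).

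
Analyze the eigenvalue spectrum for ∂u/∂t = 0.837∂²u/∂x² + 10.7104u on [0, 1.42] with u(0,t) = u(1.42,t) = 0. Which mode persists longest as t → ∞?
Eigenvalues: λₙ = 0.837n²π²/1.42² - 10.7104.
First three modes:
  n=1: λ₁ = 0.837π²/1.42² - 10.7104 ≈ -6.614
  n=2: λ₂ = 3.348π²/1.42² - 10.7104 ≈ 5.677
  n=3: λ₃ = 7.533π²/1.42² - 10.7104 ≈ 26.161
Since 0.837π²/1.42² ≈ 4.097 < 10.7104, λ₁ < 0.
The n=1 mode grows fastest (−λₙ is largest for n=1) → dominates.
Asymptotic: u ~ c₁ sin(πx/1.42) e^{6.614t} (exponential growth at rate −λ₁ ≈ 6.614).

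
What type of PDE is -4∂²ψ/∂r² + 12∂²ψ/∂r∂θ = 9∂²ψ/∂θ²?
Rewriting in standard form: -4∂²ψ/∂r² + 12∂²ψ/∂r∂θ - 9∂²ψ/∂θ² = 0. With A = -4, B = 12, C = -9, the discriminant is 0. This is a parabolic PDE.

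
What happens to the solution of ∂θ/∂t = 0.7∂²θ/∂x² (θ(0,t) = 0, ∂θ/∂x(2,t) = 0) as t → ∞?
θ → 0. Heat escapes through the Dirichlet boundary.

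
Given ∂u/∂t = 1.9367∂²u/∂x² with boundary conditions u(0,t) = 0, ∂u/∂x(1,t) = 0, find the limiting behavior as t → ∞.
u → 0. Heat escapes through the Dirichlet boundary.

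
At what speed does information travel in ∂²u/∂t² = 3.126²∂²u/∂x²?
Speed = 3.126. Information travels along characteristics x = x₀ ± 3.126t.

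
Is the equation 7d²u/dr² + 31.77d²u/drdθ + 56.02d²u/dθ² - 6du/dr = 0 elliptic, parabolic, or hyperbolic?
Computing B² - 4AC with A = 7, B = 31.77, C = 56.02: discriminant = -559.2271 (negative). Answer: elliptic.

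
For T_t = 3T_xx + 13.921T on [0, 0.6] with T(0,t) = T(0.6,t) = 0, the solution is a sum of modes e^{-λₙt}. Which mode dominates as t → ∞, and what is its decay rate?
Eigenvalues: λₙ = 3n²π²/0.6² - 13.921.
First three modes:
  n=1: λ₁ = 3π²/0.6² - 13.921 ≈ 68.326
  n=2: λ₂ = 12π²/0.6² - 13.921 ≈ 315.066
  n=3: λ₃ = 27π²/0.6² - 13.921 ≈ 726.299
Since 3π²/0.6² ≈ 82.247 > 13.921, all λₙ > 0.
The n=1 mode decays slowest → dominates as t → ∞.
Asymptotic: T ~ c₁ sin(πx/0.6) e^{-λ₁t} with decay rate λ₁ ≈ 68.326.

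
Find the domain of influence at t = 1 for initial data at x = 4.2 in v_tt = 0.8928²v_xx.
Domain of influence: [3.3072, 5.0928]. Data at x = 4.2 spreads outward at speed 0.8928.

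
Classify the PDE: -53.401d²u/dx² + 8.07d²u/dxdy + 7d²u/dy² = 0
A = -53.401, B = 8.07, C = 7. Discriminant B² - 4AC = 1560.3529. Since 1560.3529 > 0, hyperbolic.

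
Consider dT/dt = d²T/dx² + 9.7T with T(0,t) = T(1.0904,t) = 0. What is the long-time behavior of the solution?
As t → ∞, T grows unboundedly. Reaction dominates diffusion (r=9.7 > κπ²/L²≈8.3); solution grows exponentially.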